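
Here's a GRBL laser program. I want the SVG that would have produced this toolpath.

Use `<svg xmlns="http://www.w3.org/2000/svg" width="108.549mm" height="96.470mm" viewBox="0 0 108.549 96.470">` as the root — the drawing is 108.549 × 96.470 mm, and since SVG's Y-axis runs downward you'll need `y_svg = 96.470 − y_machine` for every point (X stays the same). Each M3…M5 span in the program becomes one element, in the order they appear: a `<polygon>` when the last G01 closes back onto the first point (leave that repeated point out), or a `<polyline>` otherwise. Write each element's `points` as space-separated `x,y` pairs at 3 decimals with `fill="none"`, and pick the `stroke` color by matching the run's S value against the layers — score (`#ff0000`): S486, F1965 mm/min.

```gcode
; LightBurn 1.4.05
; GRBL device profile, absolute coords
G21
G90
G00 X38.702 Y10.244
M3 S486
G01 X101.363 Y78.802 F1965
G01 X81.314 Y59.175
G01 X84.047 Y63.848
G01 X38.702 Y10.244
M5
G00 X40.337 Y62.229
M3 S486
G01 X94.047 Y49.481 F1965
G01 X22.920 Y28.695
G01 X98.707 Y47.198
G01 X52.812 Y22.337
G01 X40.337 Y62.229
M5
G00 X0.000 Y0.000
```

y_svg = 96.470 − y_m. Every run uses S486, so all elements get stroke `#ff0000` (score).

[1] closed run; points: 38.702,86.226 101.363,17.668 81.314,37.295 84.047,32.622

[2] closed run; points: 40.337,34.241 94.047,46.989 22.920,67.775 98.707,49.272 52.812,74.133

<svg xmlns="http://www.w3.org/2000/svg" width="108.549mm" height="96.470mm" viewBox="0 0 108.549 96.470">
  <polygon points="38.702,86.226 101.363,17.668 81.314,37.295 84.047,32.622" fill="none" stroke="#ff0000"/>
  <polygon points="40.337,34.241 94.047,46.989 22.920,67.775 98.707,49.272 52.812,74.133" fill="none" stroke="#ff0000"/>
</svg>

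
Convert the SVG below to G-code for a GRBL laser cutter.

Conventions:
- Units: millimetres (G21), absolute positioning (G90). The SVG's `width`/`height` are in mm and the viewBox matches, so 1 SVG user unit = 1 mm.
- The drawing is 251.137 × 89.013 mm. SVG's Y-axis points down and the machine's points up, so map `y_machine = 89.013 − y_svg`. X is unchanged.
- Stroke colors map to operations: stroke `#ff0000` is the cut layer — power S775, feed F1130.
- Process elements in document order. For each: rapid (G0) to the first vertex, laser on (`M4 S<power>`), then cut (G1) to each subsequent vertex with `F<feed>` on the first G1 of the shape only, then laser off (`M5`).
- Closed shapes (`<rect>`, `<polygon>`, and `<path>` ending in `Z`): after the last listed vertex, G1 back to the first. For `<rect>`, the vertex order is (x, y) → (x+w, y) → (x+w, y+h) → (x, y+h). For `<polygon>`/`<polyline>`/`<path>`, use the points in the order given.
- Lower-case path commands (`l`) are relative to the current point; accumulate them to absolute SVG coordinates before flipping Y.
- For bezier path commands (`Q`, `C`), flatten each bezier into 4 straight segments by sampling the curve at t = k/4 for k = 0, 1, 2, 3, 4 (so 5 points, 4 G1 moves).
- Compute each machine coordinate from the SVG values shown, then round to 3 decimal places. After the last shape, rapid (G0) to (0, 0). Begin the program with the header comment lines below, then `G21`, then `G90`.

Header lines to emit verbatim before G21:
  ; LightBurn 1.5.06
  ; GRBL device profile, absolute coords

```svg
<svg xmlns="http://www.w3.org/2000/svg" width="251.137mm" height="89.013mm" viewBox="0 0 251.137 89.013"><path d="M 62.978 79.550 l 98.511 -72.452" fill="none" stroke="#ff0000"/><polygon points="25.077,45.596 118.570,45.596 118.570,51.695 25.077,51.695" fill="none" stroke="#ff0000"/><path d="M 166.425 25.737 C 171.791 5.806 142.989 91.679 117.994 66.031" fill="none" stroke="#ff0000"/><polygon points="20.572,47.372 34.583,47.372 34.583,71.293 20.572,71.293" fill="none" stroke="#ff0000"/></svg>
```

; LightBurn 1.5.06
; GRBL device profile, absolute coords
G21
G90
G0 X62.978 Y9.463
M4 S775
G1 X161.489 Y81.915 F1130
M5
G0 X25.077 Y43.417
M4 S775
G1 X118.570 Y43.417 F1130
G1 X118.570 Y37.318
G1 X25.077 Y37.318
G1 X25.077 Y43.417
M5
G0 X166.425 Y63.276
M4 S775
G1 X164.636 Y61.782 F1130
G1 X153.595 Y40.985
G1 X136.861 Y21.260
G1 X117.994 Y22.982
M5
G0 X20.572 Y41.641
M4 S775
G1 X34.583 Y41.641 F1130
G1 X34.583 Y17.720
G1 X20.572 Y17.720
G1 X20.572 Y41.641
M5
G0 X0.000 Y0.000

1 u = 1 mm; y_m = 89.013 − y.

[1] `<path>` line segment, #ff0000→cut S775 F1130: (62.978,9.463) → (161.489,81.915)

[2] `<polygon>` rectangle, #ff0000→cut S775 F1130: (25.077,43.417) → (118.570,43.417) → (118.570,37.318) → (25.077,37.318) → (25.077,43.417) (closed)

[3] `<path>` cubic bezier, #ff0000→cut S775 F1130: (166.425,63.276) → (164.636,61.782) → (153.595,40.985) → (136.861,21.260) → (117.994,22.982)

[4] `<polygon>` rectangle, #ff0000→cut S775 F1130: (20.572,41.641) → (34.583,41.641) → (34.583,17.720) → (20.572,17.720) → (20.572,41.641) (closed)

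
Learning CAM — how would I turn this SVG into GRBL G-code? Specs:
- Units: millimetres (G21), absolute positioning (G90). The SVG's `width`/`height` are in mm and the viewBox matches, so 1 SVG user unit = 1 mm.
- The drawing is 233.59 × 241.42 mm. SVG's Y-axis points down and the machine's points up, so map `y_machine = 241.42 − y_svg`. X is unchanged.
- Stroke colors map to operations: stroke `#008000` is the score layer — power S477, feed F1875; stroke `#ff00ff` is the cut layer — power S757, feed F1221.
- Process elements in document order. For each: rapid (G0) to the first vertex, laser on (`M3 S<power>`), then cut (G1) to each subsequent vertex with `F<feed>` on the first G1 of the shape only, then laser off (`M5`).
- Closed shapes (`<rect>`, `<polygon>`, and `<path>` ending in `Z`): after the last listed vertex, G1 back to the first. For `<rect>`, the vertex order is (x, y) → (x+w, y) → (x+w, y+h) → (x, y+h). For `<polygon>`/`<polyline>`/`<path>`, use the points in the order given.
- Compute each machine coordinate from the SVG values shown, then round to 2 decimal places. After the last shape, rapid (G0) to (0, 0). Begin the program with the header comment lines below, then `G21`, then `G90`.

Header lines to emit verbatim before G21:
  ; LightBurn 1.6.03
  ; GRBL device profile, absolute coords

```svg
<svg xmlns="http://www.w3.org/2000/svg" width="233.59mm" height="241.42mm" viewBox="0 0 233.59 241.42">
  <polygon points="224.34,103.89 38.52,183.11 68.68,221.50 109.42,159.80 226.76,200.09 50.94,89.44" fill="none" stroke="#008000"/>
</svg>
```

; LightBurn 1.6.03
; GRBL device profile, absolute coords
G21
G90
G0 X224.34 Y137.53
M3 S477
G1 X38.52 Y58.31 F1875
G1 X68.68 Y19.92
G1 X109.42 Y81.62
G1 X226.76 Y41.33
G1 X50.94 Y151.98
G1 X224.34 Y137.53
M5
G0 X0.00 Y0.00

1 u = 1 mm; y_m = 241.42 − y.

[1] `<polygon>` closed polygon, #008000→score S477 F1875: (224.34,137.53) → (38.52,58.31) → (68.68,19.92) → (109.42,81.62) → (226.76,41.33) → (50.94,151.98) → (224.34,137.53) (closed)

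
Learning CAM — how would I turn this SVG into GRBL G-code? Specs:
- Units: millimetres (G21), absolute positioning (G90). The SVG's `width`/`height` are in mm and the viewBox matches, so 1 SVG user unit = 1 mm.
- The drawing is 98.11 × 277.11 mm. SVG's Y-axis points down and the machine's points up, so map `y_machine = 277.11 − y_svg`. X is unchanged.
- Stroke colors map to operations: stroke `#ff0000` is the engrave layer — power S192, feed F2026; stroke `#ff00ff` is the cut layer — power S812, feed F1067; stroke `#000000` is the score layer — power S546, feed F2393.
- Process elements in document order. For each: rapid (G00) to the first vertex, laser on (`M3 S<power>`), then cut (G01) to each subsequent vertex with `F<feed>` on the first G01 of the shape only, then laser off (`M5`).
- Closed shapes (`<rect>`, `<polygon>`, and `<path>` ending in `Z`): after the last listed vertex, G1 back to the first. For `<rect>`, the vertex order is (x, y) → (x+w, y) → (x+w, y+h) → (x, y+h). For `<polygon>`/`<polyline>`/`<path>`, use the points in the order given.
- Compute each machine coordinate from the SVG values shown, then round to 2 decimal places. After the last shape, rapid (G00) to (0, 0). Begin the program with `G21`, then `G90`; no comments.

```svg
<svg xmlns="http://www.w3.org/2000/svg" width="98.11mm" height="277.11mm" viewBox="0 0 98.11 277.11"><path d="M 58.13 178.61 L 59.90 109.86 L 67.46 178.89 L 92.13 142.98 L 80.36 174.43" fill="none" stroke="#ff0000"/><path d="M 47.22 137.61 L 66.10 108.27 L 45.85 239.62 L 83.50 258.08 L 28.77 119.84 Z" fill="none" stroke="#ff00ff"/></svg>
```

1 u = 1 mm; y_m = 277.11 − y.

[1] `<path>` open polyline, #ff0000→engrave S192 F2026: (58.13,98.50) → (59.90,167.25) → (67.46,98.22) → (92.13,134.13) → (80.36,102.68)

[2] `<path>` closed polygon, #ff00ff→cut S812 F1067: (47.22,139.50) → (66.10,168.84) → (45.85,37.49) → (83.50,19.03) → (28.77,157.27) → (47.22,139.50) (closed)

G21
G90
G00 X58.13 Y98.50
M3 S192
G01 X59.90 Y167.25 F2026
G01 X67.46 Y98.22
G01 X92.13 Y134.13
G01 X80.36 Y102.68
M5
G00 X47.22 Y139.50
M3 S812
G01 X66.10 Y168.84 F1067
G01 X45.85 Y37.49
G01 X83.50 Y19.03
G01 X28.77 Y157.27
G01 X47.22 Y139.50
M5
G00 X0.00 Y0.00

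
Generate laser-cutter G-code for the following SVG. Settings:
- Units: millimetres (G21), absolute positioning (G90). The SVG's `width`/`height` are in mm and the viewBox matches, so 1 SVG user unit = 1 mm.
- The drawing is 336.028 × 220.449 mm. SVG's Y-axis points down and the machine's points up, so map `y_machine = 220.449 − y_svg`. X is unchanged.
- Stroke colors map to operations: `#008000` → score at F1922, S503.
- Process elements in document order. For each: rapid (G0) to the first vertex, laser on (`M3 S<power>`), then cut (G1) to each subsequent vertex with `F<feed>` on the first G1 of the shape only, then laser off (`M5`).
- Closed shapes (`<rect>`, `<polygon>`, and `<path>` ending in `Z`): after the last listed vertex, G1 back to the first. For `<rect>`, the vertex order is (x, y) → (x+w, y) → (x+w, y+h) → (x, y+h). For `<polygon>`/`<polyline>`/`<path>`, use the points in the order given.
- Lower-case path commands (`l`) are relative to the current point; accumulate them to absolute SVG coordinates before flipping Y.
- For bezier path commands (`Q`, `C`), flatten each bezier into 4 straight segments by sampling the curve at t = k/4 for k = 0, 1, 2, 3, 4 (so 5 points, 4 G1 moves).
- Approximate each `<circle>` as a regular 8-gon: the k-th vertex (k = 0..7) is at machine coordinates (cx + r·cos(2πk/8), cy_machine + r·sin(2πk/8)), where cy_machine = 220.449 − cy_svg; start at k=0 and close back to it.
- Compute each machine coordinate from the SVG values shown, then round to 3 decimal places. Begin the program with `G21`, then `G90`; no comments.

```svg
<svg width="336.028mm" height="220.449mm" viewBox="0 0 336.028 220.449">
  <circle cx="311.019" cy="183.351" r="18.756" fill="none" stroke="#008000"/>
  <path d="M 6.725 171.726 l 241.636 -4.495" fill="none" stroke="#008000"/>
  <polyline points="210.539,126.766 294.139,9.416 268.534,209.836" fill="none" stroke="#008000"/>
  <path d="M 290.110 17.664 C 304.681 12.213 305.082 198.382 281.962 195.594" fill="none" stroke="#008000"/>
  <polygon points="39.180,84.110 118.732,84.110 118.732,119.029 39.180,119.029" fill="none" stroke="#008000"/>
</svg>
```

Since the viewBox matches the mm dimensions, user units are millimetres directly. The only transform is the Y-flip y_m = 220.449 − y_svg.

Shape 1 is a circle drawn with `<circle>`. Its stroke #008000 means score at S503, F1922. After flipping Y the toolpath is (329.775,37.098) → (324.281,50.360) → (311.019,55.854) → (297.757,50.360) → (292.263,37.098) → (297.757,23.836) → (311.019,18.342) → (324.281,23.836) → (329.775,37.098), returning to the start.

Shape 2 is a line segment drawn with `<path>`. Its stroke #008000 means score at S503, F1922. After flipping Y the toolpath is (6.725,48.723) → (248.361,53.218).

Shape 3 is a open polyline drawn with `<polyline>`. Its stroke #008000 means score at S503, F1922. After flipping Y the toolpath is (210.539,93.683) → (294.139,211.033) → (268.534,10.613).

Shape 4 is a cubic bezier drawn with `<path>`. Its stroke #008000 means score at S503, F1922. After flipping Y the toolpath is (290.110,202.785) → (298.235,176.891) → (300.170,114.819) → (295.038,52.247) → (281.962,24.855).

Shape 5 is a rectangle drawn with `<polygon>`. Its stroke #008000 means score at S503, F1922. After flipping Y the toolpath is (39.180,136.339) → (118.732,136.339) → (118.732,101.420) → (39.180,101.420) → (39.180,136.339), returning to the start.

G21
G90
G0 X329.775 Y37.098
M3 S503
G1 X324.281 Y50.360 F1922
G1 X311.019 Y55.854
G1 X297.757 Y50.360
G1 X292.263 Y37.098
G1 X297.757 Y23.836
G1 X311.019 Y18.342
G1 X324.281 Y23.836
G1 X329.775 Y37.098
M5
G0 X6.725 Y48.723
M3 S503
G1 X248.361 Y53.218 F1922
M5
G0 X210.539 Y93.683
M3 S503
G1 X294.139 Y211.033 F1922
G1 X268.534 Y10.613
M5
G0 X290.110 Y202.785
M3 S503
G1 X298.235 Y176.891 F1922
G1 X300.170 Y114.819
G1 X295.038 Y52.247
G1 X281.962 Y24.855
M5
G0 X39.180 Y136.339
M3 S503
G1 X118.732 Y136.339 F1922
G1 X118.732 Y101.420
G1 X39.180 Y101.420
G1 X39.180 Y136.339
M5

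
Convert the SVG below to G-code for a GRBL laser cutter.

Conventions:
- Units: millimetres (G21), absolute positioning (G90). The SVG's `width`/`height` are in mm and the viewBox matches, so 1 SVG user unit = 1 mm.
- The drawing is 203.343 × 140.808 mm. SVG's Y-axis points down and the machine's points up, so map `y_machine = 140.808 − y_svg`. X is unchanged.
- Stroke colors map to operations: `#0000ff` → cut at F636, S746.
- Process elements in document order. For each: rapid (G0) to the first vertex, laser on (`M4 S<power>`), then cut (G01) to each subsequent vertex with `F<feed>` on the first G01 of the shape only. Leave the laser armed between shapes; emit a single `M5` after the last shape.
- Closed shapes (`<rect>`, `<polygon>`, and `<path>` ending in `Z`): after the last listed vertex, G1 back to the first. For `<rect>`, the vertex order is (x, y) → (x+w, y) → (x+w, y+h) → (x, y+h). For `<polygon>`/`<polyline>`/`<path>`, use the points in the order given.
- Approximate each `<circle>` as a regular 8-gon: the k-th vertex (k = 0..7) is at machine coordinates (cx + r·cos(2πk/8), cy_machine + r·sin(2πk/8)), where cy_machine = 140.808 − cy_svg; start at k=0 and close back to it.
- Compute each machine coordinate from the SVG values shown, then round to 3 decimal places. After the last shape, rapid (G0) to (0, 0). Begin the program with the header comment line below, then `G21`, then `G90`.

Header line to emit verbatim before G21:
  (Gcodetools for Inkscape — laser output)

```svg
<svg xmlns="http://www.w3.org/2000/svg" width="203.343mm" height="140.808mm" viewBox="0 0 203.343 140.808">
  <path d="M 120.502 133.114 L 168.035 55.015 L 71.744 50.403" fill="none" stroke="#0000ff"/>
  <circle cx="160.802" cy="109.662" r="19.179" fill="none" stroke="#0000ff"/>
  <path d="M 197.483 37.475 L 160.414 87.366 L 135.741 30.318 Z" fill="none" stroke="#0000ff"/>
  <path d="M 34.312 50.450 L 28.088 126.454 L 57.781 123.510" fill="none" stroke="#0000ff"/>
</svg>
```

Since the viewBox matches the mm dimensions, user units are millimetres directly. The only transform is the Y-flip y_m = 140.808 − y_svg.

Shape 1 is a open polyline drawn with `<path>`. Its stroke #0000ff means cut at S746, F636. After flipping Y the toolpath is (120.502,7.694) → (168.035,85.793) → (71.744,90.405).

Shape 2 is a circle drawn with `<circle>`. Its stroke #0000ff means cut at S746, F636. After flipping Y the toolpath is (179.981,31.146) → (174.364,44.708) → (160.802,50.325) → (147.240,44.708) → (141.623,31.146) → (147.240,17.584) → (160.802,11.967) → (174.364,17.584) → (179.981,31.146), returning to the start.

Shape 3 is a regular polygon drawn with `<path>`. Its stroke #0000ff means cut at S746, F636. After flipping Y the toolpath is (197.483,103.333) → (160.414,53.442) → (135.741,110.490) → (197.483,103.333), returning to the start.

Shape 4 is a open polyline drawn with `<path>`. Its stroke #0000ff means cut at S746, F636. After flipping Y the toolpath is (34.312,90.358) → (28.088,14.354) → (57.781,17.298).

(Gcodetools for Inkscape — laser output)
G21
G90
G0 X120.502 Y7.694
M4 S746
G01 X168.035 Y85.793 F636
G01 X71.744 Y90.405
G0 X179.981 Y31.146
M4 S746
G01 X174.364 Y44.708 F636
G01 X160.802 Y50.325
G01 X147.240 Y44.708
G01 X141.623 Y31.146
G01 X147.240 Y17.584
G01 X160.802 Y11.967
G01 X174.364 Y17.584
G01 X179.981 Y31.146
G0 X197.483 Y103.333
M4 S746
G01 X160.414 Y53.442 F636
G01 X135.741 Y110.490
G01 X197.483 Y103.333
G0 X34.312 Y90.358
M4 S746
G01 X28.088 Y14.354 F636
G01 X57.781 Y17.298
M5
G0 X0.000 Y0.000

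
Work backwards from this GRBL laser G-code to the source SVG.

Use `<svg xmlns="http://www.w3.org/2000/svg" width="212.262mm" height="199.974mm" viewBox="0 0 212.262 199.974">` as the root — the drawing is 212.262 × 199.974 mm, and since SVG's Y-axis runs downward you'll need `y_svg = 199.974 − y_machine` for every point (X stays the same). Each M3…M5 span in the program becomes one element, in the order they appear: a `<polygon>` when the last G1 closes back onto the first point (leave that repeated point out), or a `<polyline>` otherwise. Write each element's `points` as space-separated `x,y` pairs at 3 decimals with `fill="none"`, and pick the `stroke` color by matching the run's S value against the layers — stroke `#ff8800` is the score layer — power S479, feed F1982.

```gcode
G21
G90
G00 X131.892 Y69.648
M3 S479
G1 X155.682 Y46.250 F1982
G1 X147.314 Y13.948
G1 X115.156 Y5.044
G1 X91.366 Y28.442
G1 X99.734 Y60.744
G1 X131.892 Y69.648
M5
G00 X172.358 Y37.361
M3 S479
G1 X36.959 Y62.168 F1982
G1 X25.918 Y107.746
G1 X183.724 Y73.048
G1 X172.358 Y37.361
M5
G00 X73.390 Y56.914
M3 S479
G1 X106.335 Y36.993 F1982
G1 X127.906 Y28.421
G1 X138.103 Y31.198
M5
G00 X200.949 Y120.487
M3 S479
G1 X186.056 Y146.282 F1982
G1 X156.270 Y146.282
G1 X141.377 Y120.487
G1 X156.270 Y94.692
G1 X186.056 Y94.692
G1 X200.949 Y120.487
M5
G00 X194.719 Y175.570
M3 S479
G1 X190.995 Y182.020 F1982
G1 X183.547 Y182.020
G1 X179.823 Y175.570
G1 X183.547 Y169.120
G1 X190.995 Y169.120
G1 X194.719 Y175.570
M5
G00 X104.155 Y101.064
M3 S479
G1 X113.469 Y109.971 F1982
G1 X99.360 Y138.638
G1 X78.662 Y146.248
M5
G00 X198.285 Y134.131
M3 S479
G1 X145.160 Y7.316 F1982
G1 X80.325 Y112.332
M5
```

<svg xmlns="http://www.w3.org/2000/svg" width="212.262mm" height="199.974mm" viewBox="0 0 212.262 199.974">
  <polygon points="131.892,130.326 155.682,153.724 147.314,186.026 115.156,194.930 91.366,171.532 99.734,139.230" fill="none" stroke="#ff8800"/>
  <polygon points="172.358,162.613 36.959,137.806 25.918,92.228 183.724,126.926" fill="none" stroke="#ff8800"/>
  <polyline points="73.390,143.060 106.335,162.981 127.906,171.553 138.103,168.776" fill="none" stroke="#ff8800"/>
  <polygon points="200.949,79.487 186.056,53.692 156.270,53.692 141.377,79.487 156.270,105.282 186.056,105.282" fill="none" stroke="#ff8800"/>
  <polygon points="194.719,24.404 190.995,17.954 183.547,17.954 179.823,24.404 183.547,30.854 190.995,30.854" fill="none" stroke="#ff8800"/>
  <polyline points="104.155,98.910 113.469,90.003 99.360,61.336 78.662,53.726" fill="none" stroke="#ff8800"/>
  <polyline points="198.285,65.843 145.160,192.658 80.325,87.642" fill="none" stroke="#ff8800"/>
</svg>

Each laser-on run becomes one SVG element. Flip Y back into SVG space with y_svg = 199.974 − y_machine. Every run uses S479, so all elements get stroke `#ff8800` (score).

Run 1: The run returns to its start, so emit a `<polygon>` with points (Y-flipped): 131.892,130.326 155.682,153.724 147.314,186.026 115.156,194.930 91.366,171.532 99.734,139.230.

Run 2: The run returns to its start, so emit a `<polygon>` with points (Y-flipped): 172.358,162.613 36.959,137.806 25.918,92.228 183.724,126.926.

Run 3: The run is open, so emit a `<polyline>` with points (Y-flipped): 73.390,143.060 106.335,162.981 127.906,171.553 138.103,168.776.

Run 4: The run returns to its start, so emit a `<polygon>` with points (Y-flipped): 200.949,79.487 186.056,53.692 156.270,53.692 141.377,79.487 156.270,105.282 186.056,105.282.

Run 5: The run returns to its start, so emit a `<polygon>` with points (Y-flipped): 194.719,24.404 190.995,17.954 183.547,17.954 179.823,24.404 183.547,30.854 190.995,30.854.

Run 6: The run is open, so emit a `<polyline>` with points (Y-flipped): 104.155,98.910 113.469,90.003 99.360,61.336 78.662,53.726.

Run 7: The run is open, so emit a `<polyline>` with points (Y-flipped): 198.285,65.843 145.160,192.658 80.325,87.642.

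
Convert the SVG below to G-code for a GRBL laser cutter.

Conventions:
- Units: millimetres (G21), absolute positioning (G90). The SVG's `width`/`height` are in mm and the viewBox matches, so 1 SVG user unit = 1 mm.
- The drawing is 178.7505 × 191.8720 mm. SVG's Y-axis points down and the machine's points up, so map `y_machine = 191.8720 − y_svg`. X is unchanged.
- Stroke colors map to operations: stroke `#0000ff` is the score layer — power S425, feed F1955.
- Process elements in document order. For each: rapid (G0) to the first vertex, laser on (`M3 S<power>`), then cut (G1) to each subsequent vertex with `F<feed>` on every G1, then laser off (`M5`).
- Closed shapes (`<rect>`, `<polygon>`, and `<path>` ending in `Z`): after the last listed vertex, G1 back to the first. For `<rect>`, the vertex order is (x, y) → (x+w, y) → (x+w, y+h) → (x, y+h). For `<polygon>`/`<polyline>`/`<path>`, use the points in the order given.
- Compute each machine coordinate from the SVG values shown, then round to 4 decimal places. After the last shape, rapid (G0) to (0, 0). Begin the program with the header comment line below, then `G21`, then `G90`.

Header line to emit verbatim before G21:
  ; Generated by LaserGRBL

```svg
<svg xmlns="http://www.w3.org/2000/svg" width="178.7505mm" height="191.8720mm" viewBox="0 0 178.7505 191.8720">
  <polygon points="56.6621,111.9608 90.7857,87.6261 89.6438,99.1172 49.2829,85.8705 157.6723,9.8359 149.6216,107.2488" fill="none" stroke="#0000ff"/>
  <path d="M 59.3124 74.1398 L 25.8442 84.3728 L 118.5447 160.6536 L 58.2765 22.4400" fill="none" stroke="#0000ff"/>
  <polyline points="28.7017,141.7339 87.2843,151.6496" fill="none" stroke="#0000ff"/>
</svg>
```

; Generated by LaserGRBL
G21
G90
G0 X56.6621 Y79.9112
M3 S425
G1 X90.7857 Y104.2459 F1955
G1 X89.6438 Y92.7548 F1955
G1 X49.2829 Y106.0015 F1955
G1 X157.6723 Y182.0361 F1955
G1 X149.6216 Y84.6232 F1955
G1 X56.6621 Y79.9112 F1955
M5
G0 X59.3124 Y117.7322
M3 S425
G1 X25.8442 Y107.4992 F1955
G1 X118.5447 Y31.2184 F1955
G1 X58.2765 Y169.4320 F1955
M5
G0 X28.7017 Y50.1381
M3 S425
G1 X87.2843 Y40.2224 F1955
M5
G0 X0.0000 Y0.0000

1 u = 1 mm; y_m = 191.8720 − y.

[1] `<polygon>` closed polygon, #0000ff→score S425 F1955: (56.6621,79.9112) → (90.7857,104.2459) → (89.6438,92.7548) → (49.2829,106.0015) → (157.6723,182.0361) → (149.6216,84.6232) → (56.6621,79.9112) (closed)

[2] `<path>` open polyline, #0000ff→score S425 F1955: (59.3124,117.7322) → (25.8442,107.4992) → (118.5447,31.2184) → (58.2765,169.4320)

[3] `<polyline>` line segment, #0000ff→score S425 F1955: (28.7017,50.1381) → (87.2843,40.2224)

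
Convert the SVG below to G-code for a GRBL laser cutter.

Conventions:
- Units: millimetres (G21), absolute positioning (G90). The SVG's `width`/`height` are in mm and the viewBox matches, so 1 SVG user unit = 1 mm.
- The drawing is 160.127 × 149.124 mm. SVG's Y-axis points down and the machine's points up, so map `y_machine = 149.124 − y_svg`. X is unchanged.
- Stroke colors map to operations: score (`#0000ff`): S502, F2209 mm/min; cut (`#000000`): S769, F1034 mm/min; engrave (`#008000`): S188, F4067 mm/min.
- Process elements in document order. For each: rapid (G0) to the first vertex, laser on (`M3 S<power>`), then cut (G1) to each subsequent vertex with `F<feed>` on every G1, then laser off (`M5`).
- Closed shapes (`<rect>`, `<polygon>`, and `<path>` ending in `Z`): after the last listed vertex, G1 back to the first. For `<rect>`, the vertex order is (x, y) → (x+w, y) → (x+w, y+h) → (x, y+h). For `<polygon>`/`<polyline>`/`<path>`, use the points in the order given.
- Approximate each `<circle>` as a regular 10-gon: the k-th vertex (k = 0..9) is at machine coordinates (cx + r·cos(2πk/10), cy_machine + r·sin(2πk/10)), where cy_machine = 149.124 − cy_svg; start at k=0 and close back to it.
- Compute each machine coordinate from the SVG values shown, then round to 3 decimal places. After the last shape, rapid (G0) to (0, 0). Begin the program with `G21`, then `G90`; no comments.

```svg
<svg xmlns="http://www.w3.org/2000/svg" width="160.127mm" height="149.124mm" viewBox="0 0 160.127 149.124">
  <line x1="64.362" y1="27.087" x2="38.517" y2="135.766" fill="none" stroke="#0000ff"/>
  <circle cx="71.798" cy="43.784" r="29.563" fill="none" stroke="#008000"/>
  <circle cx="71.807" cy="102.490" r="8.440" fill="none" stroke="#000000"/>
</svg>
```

1 u = 1 mm; y_m = 149.124 − y.

[1] `<line>` line segment, #0000ff→score S502 F2209: (64.362,122.037) → (38.517,13.358)

[2] `<circle>` circle, #008000→engrave S188 F4067: (101.361,105.340) → (95.715,122.717) → (80.933,133.456) → (62.663,133.456) → (47.881,122.717) → (42.235,105.340) → (47.881,87.963) → (62.663,77.224) → (80.933,77.224) → (95.715,87.963) → (101.361,105.340) (closed)

[3] `<circle>` circle, #000000→cut S769 F1034: (80.247,46.634) → (78.635,51.595) → (74.415,54.661) → (69.199,54.661) → (64.979,51.595) → (63.367,46.634) → (64.979,41.673) → (69.199,38.607) → (74.415,38.607) → (78.635,41.673) → (80.247,46.634) (closed)

G21
G90
G0 X64.362 Y122.037
M3 S502
G1 X38.517 Y13.358 F2209
M5
G0 X101.361 Y105.340
M3 S188
G1 X95.715 Y122.717 F4067
G1 X80.933 Y133.456 F4067
G1 X62.663 Y133.456 F4067
G1 X47.881 Y122.717 F4067
G1 X42.235 Y105.340 F4067
G1 X47.881 Y87.963 F4067
G1 X62.663 Y77.224 F4067
G1 X80.933 Y77.224 F4067
G1 X95.715 Y87.963 F4067
G1 X101.361 Y105.340 F4067
M5
G0 X80.247 Y46.634
M3 S769
G1 X78.635 Y51.595 F1034
G1 X74.415 Y54.661 F1034
G1 X69.199 Y54.661 F1034
G1 X64.979 Y51.595 F1034
G1 X63.367 Y46.634 F1034
G1 X64.979 Y41.673 F1034
G1 X69.199 Y38.607 F1034
G1 X74.415 Y38.607 F1034
G1 X78.635 Y41.673 F1034
G1 X80.247 Y46.634 F1034
M5
G0 X0.000 Y0.000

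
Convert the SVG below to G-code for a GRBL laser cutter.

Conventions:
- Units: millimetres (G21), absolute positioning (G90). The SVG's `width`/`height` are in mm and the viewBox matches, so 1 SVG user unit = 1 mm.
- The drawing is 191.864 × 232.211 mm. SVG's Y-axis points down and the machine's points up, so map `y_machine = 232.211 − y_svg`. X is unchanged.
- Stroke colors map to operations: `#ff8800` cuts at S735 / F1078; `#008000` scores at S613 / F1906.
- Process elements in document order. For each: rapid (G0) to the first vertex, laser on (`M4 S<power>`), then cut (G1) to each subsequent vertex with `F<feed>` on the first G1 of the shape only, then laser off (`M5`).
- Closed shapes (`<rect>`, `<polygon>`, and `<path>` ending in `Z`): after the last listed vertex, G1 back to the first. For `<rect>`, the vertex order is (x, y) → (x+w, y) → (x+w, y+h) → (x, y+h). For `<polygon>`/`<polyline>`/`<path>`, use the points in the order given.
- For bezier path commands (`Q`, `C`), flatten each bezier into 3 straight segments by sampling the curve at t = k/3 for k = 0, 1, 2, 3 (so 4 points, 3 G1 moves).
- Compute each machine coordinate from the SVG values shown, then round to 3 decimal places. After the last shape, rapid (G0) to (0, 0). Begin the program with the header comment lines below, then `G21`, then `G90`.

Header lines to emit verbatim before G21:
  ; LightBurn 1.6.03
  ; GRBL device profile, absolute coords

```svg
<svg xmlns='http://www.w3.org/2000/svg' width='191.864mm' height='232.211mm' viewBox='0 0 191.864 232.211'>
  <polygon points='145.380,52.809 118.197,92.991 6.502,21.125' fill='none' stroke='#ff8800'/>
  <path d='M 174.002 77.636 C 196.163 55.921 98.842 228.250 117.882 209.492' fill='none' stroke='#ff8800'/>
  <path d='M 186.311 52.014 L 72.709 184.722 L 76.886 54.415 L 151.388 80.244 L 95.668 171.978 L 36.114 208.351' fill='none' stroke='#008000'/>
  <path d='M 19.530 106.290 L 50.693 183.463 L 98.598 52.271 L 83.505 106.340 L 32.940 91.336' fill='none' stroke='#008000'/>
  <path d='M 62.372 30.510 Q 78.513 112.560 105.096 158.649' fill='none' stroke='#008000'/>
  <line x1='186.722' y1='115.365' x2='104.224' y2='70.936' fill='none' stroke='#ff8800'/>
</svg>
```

viewBox `0 0 191.864 232.211` with mm width/height → 1 unit = 1 mm. Flip: y_m = 232.211 − y_svg.

**Shape 1** — `<polygon>` closed polygon, stroke `#ff8800` → cut (S735, F1078). Machine vertices: (145.380,179.402) → (118.197,139.220) → (6.502,211.086) → (145.380,179.402). Closed: final G1 returns to the first vertex.

**Shape 2** — `<path>` cubic bezier, stroke `#ff8800` → cut (S735, F1078). Control points (SVG): P0=(174.002,77.636), P1=(196.163,55.921), P2=(98.842,228.250), P3=(117.882,209.492); sampled at t=k/3. Machine vertices: (174.002,154.575) → (165.071,125.873) → (128.894,53.393) → (117.882,22.719). Open path.

**Shape 3** — `<path>` open polyline, stroke `#008000` → score (S613, F1906). Machine vertices: (186.311,180.197) → (72.709,47.489) → (76.886,177.796) → (151.388,151.967) → (95.668,60.233) → (36.114,23.860). Open path.

**Shape 4** — `<path>` open polyline, stroke `#008000` → score (S613, F1906). Machine vertices: (19.530,125.921) → (50.693,48.748) → (98.598,179.940) → (83.505,125.871) → (32.940,140.875). Open path.

**Shape 5** — `<path>` quadratic bezier, stroke `#008000` → score (S613, F1906). Control points (SVG): P0=(62.372,30.510), P1=(78.513,112.560), P2=(105.096,158.649); sampled at t=k/3. Machine vertices: (62.372,201.701) → (74.293,150.997) → (88.534,108.284) → (105.096,73.562). Open path.

**Shape 6** — `<line>` line segment, stroke `#ff8800` → cut (S735, F1078). Machine vertices: (186.722,116.846) → (104.224,161.275). Open path.

; LightBurn 1.6.03
; GRBL device profile, absolute coords
G21
G90
G0 X145.380 Y179.402
M4 S735
G1 X118.197 Y139.220 F1078
G1 X6.502 Y211.086
G1 X145.380 Y179.402
M5
G0 X174.002 Y154.575
M4 S735
G1 X165.071 Y125.873 F1078
G1 X128.894 Y53.393
G1 X117.882 Y22.719
M5
G0 X186.311 Y180.197
M4 S613
G1 X72.709 Y47.489 F1906
G1 X76.886 Y177.796
G1 X151.388 Y151.967
G1 X95.668 Y60.233
G1 X36.114 Y23.860
M5
G0 X19.530 Y125.921
M4 S613
G1 X50.693 Y48.748 F1906
G1 X98.598 Y179.940
G1 X83.505 Y125.871
G1 X32.940 Y140.875
M5
G0 X62.372 Y201.701
M4 S613
G1 X74.293 Y150.997 F1906
G1 X88.534 Y108.284
G1 X105.096 Y73.562
M5
G0 X186.722 Y116.846
M4 S735
G1 X104.224 Y161.275 F1078
M5
G0 X0.000 Y0.000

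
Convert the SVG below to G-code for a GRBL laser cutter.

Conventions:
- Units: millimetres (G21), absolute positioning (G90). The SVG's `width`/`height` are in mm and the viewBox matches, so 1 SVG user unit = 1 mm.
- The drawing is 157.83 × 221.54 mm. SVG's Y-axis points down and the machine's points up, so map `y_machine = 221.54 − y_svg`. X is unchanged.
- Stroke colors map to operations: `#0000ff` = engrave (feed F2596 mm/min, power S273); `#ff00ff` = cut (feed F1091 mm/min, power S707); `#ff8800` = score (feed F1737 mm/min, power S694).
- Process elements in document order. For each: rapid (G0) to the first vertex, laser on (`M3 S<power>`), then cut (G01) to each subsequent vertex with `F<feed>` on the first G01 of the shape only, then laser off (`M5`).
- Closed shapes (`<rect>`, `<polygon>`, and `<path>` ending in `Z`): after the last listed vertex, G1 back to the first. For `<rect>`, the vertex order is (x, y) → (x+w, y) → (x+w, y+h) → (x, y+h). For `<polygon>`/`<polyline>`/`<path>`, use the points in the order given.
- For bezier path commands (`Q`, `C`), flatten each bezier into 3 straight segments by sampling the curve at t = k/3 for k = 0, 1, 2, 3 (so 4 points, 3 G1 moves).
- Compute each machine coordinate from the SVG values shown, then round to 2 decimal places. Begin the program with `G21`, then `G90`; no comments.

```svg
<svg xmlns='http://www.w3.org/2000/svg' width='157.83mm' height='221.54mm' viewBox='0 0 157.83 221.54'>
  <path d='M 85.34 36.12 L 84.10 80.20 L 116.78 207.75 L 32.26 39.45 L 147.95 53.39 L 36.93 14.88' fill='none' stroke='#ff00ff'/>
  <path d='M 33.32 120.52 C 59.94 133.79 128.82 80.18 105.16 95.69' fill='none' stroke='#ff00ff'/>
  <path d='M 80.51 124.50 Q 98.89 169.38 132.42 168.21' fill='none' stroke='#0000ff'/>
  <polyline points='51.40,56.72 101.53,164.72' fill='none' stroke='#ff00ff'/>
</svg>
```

G21
G90
G0 X85.34 Y185.42
M3 S707
G01 X84.10 Y141.34 F1091
G01 X116.78 Y13.79
G01 X32.26 Y182.09
G01 X147.95 Y168.15
G01 X36.93 Y206.66
M5
G0 X33.32 Y101.02
M3 S707
G01 X69.03 Y105.01 F1091
G01 X102.97 Y123.36
G01 X105.16 Y125.85
M5
G0 X80.51 Y97.04
M3 S273
G01 X94.45 Y72.24 F2596
G01 X111.75 Y57.67
G01 X132.42 Y53.33
M5
G0 X51.40 Y164.82
M3 S707
G01 X101.53 Y56.82 F1091
M5

Since the viewBox matches the mm dimensions, user units are millimetres directly. The only transform is the Y-flip y_m = 221.54 − y_svg.

Shape 1 is a open polyline drawn with `<path>`. Its stroke #ff00ff means cut at S707, F1091. After flipping Y the toolpath is (85.34,185.42) → (84.10,141.34) → (116.78,13.79) → (32.26,182.09) → (147.95,168.15) → (36.93,206.66).

Shape 2 is a cubic bezier drawn with `<path>`. Its stroke #ff00ff means cut at S707, F1091. After flipping Y the toolpath is (33.32,101.02) → (69.03,105.01) → (102.97,123.36) → (105.16,125.85).

Shape 3 is a quadratic bezier drawn with `<path>`. Its stroke #0000ff means engrave at S273, F2596. After flipping Y the toolpath is (80.51,97.04) → (94.45,72.24) → (111.75,57.67) → (132.42,53.33).

Shape 4 is a line segment drawn with `<polyline>`. Its stroke #ff00ff means cut at S707, F1091. After flipping Y the toolpath is (51.40,164.82) → (101.53,56.82).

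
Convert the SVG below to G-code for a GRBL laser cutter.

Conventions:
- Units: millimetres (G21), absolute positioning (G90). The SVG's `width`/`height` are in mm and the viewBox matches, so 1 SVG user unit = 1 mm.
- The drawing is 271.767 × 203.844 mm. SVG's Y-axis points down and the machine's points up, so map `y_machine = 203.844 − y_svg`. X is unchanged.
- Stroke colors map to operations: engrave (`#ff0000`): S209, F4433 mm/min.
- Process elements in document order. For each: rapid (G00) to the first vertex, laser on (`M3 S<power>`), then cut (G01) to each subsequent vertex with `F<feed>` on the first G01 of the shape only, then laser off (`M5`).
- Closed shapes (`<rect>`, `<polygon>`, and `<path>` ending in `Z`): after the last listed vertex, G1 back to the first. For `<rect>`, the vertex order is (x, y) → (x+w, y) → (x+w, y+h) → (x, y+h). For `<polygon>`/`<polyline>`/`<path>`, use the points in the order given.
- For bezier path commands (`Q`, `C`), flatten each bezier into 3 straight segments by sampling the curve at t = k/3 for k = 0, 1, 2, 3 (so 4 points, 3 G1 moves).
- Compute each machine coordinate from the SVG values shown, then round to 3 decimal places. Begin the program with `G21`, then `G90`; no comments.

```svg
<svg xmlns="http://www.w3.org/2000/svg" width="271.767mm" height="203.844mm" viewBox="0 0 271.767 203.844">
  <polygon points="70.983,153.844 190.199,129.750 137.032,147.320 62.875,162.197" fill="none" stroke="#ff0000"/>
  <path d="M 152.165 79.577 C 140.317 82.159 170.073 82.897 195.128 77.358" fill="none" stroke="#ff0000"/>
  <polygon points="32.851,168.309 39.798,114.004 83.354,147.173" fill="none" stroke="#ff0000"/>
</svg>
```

G21
G90
G00 X70.983 Y50.000
M3 S209
G01 X190.199 Y74.094 F4433
G01 X137.032 Y56.524
G01 X62.875 Y41.647
G01 X70.983 Y50.000
M5
G00 X152.165 Y124.267
M3 S209
G01 X152.470 Y122.464 F4433
G01 X170.221 Y122.875
G01 X195.128 Y126.486
M5
G00 X32.851 Y35.535
M3 S209
G01 X39.798 Y89.840 F4433
G01 X83.354 Y56.671
G01 X32.851 Y35.535
M5

1 u = 1 mm; y_m = 203.844 − y.

[1] `<polygon>` closed polygon, #ff0000→engrave S209 F4433: (70.983,50.000) → (190.199,74.094) → (137.032,56.524) → (62.875,41.647) → (70.983,50.000) (closed)

[2] `<path>` cubic bezier, #ff0000→engrave S209 F4433: (152.165,124.267) → (152.470,122.464) → (170.221,122.875) → (195.128,126.486)

[3] `<polygon>` regular polygon, #ff0000→engrave S209 F4433: (32.851,35.535) → (39.798,89.840) → (83.354,56.671) → (32.851,35.535) (closed)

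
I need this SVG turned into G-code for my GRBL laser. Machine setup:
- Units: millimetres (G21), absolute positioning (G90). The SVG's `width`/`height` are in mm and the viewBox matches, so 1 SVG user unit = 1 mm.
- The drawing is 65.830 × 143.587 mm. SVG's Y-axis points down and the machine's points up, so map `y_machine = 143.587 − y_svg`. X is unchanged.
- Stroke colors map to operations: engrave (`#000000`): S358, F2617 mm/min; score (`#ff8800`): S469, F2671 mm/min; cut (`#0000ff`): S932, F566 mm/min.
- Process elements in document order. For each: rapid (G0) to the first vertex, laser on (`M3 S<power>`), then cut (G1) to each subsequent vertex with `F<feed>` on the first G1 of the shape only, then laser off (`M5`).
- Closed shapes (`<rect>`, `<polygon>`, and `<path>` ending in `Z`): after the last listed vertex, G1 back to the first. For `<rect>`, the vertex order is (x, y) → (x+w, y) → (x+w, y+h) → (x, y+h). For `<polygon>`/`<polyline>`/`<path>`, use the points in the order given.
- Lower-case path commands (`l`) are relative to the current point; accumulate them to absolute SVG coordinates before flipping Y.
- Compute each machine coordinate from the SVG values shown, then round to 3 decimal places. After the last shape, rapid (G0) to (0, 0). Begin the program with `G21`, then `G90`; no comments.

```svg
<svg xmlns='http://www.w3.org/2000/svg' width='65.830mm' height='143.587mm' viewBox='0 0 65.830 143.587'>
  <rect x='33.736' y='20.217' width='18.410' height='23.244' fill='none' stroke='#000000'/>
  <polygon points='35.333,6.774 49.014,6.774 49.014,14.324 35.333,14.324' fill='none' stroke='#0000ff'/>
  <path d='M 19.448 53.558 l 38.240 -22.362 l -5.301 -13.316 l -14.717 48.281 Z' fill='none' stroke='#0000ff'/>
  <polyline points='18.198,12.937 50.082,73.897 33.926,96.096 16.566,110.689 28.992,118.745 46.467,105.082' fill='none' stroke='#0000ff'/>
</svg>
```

Since the viewBox matches the mm dimensions, user units are millimetres directly. The only transform is the Y-flip y_m = 143.587 − y_svg.

Shape 1 is a rectangle drawn with `<rect>`. Its stroke #000000 means engrave at S358, F2617. After flipping Y the toolpath is (33.736,123.370) → (52.146,123.370) → (52.146,100.126) → (33.736,100.126) → (33.736,123.370), returning to the start.

Shape 2 is a rectangle drawn with `<polygon>`. Its stroke #0000ff means cut at S932, F566. After flipping Y the toolpath is (35.333,136.813) → (49.014,136.813) → (49.014,129.263) → (35.333,129.263) → (35.333,136.813), returning to the start.

Shape 3 is a closed polygon drawn with `<path>`. Its stroke #0000ff means cut at S932, F566. After flipping Y the toolpath is (19.448,90.029) → (57.688,112.391) → (52.387,125.707) → (37.670,77.426) → (19.448,90.029), returning to the start.

Shape 4 is a open polyline drawn with `<polyline>`. Its stroke #0000ff means cut at S932, F566. After flipping Y the toolpath is (18.198,130.650) → (50.082,69.690) → (33.926,47.491) → (16.566,32.898) → (28.992,24.842) → (46.467,38.505).

G21
G90
G0 X33.736 Y123.370
M3 S358
G1 X52.146 Y123.370 F2617
G1 X52.146 Y100.126
G1 X33.736 Y100.126
G1 X33.736 Y123.370
M5
G0 X35.333 Y136.813
M3 S932
G1 X49.014 Y136.813 F566
G1 X49.014 Y129.263
G1 X35.333 Y129.263
G1 X35.333 Y136.813
M5
G0 X19.448 Y90.029
M3 S932
G1 X57.688 Y112.391 F566
G1 X52.387 Y125.707
G1 X37.670 Y77.426
G1 X19.448 Y90.029
M5
G0 X18.198 Y130.650
M3 S932
G1 X50.082 Y69.690 F566
G1 X33.926 Y47.491
G1 X16.566 Y32.898
G1 X28.992 Y24.842
G1 X46.467 Y38.505
M5
G0 X0.000 Y0.000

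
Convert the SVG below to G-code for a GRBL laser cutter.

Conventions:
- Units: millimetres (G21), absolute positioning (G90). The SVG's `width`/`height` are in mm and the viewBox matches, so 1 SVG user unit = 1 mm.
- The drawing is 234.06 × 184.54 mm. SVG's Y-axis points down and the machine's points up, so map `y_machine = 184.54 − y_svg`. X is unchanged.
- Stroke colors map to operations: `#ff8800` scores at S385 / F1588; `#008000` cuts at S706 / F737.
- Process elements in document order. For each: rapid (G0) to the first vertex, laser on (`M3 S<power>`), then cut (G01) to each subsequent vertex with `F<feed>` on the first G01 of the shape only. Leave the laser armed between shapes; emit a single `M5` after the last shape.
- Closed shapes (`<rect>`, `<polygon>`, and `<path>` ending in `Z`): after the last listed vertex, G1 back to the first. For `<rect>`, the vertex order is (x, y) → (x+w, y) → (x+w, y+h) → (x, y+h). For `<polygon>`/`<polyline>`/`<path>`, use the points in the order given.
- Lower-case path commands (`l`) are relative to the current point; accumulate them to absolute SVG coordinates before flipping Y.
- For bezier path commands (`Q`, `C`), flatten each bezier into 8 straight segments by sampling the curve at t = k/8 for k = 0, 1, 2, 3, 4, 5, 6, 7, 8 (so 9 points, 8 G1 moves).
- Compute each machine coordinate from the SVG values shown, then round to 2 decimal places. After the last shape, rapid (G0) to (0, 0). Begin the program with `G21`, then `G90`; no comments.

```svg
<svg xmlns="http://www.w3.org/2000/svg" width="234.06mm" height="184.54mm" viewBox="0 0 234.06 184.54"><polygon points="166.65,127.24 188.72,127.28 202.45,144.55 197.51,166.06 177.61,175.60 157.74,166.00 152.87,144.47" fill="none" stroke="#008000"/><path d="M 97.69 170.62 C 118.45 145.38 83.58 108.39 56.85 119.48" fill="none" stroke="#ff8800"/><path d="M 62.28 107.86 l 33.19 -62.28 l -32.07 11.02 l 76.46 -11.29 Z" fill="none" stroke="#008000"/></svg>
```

G21
G90
G0 X166.65 Y57.30
M3 S706
G01 X188.72 Y57.26 F737
G01 X202.45 Y39.99
G01 X197.51 Y18.48
G01 X177.61 Y8.94
G01 X157.74 Y18.54
G01 X152.87 Y40.07
G01 X166.65 Y57.30
G0 X97.69 Y13.92
M3 S385
G01 X102.99 Y23.82 F1588
G01 X103.83 Y34.12
G01 X100.94 Y44.12
G01 X95.08 Y53.11
G01 X86.99 Y60.41
G01 X77.43 Y65.30
G01 X67.13 Y67.08
G01 X56.85 Y65.06
G0 X62.28 Y76.68
M3 S706
G01 X95.47 Y138.96 F737
G01 X63.40 Y127.94
G01 X139.86 Y139.23
G01 X62.28 Y76.68
M5
G0 X0.00 Y0.00

1 u = 1 mm; y_m = 184.54 − y.

[1] `<polygon>` regular polygon, #008000→cut S706 F737: (166.65,57.30) → (188.72,57.26) → (202.45,39.99) → (197.51,18.48) → (177.61,8.94) → (157.74,18.54) → (152.87,40.07) → (166.65,57.30) (closed)

[2] `<path>` cubic bezier, #ff8800→score S385 F1588: (97.69,13.92) → (102.99,23.82) → (103.83,34.12) → (100.94,44.12) → (95.08,53.11) → (86.99,60.41) → (77.43,65.30) → (67.13,67.08) → (56.85,65.06)

[3] `<path>` closed polygon, #008000→cut S706 F737: (62.28,76.68) → (95.47,138.96) → (63.40,127.94) → (139.86,139.23) → (62.28,76.68) (closed)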